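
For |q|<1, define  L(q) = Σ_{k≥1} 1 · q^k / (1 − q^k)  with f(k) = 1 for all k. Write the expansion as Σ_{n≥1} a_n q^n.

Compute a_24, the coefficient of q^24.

a_24 = 8

n=24: 24·1 12·2 8·3 6·4 4·6 3·8 2·12 1·24  f→[1+1+1+1+1+1+1+1]=8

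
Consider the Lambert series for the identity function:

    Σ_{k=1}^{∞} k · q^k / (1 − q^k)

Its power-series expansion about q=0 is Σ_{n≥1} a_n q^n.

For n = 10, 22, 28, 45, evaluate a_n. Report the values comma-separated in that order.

18, 36, 56, 78

n=10: 1·10 2·5 5·2 10·1  f→[1+2+5+10]=18
n=22: 1·22 2·11 11·2 22·1  f→[1+2+11+22]=36
[q^28] f(28)=28,f(14)=14,f(7)=7,f(4)=4,f(2)=2,f(1)=1 ⇒ 56
n=45: 45·1 15·3 9·5 5·9 3·15 1·45  f→[45+15+9+5+3+1]=78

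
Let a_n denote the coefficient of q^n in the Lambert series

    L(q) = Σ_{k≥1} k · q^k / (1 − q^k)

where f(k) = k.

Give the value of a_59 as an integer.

d|59:{1,59}  Σf=1+59=60

a_59 = 60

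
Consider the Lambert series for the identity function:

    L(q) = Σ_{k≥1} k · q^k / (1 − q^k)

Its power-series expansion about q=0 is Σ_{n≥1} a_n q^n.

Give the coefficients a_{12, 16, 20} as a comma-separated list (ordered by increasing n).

28, 31, 42

[q^12] f(12)=12,f(6)=6,f(4)=4,f(3)=3,f(2)=2,f(1)=1 ⇒ 28
[q^16] f(1)=1,f(2)=2,f(4)=4,f(8)=8,f(16)=16 ⇒ 31
q^20  k|20↦f(k): 1:1 2:2 4:4 5:5 10:10 20:20  a_20=42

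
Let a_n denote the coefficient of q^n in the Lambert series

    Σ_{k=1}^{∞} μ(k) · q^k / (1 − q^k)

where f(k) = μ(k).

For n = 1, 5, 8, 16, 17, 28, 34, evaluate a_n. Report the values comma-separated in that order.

1, 0, 0, 0, 0, 0, 0

d|1:{1}  Σμ=1=1
[q^5] μ(1)=1,μ(5)=-1 ⇒ 0
n=8: 8·1 4·2 2·4 1·8  μ→[0+0+(-1)+1]=0
q^16  k|16↦μ(k): 16:0 8:0 4:0 2:-1 1:1  a_16=0
[q^17] μ(1)=1,μ(17)=-1 ⇒ 0
q^28  k|28↦μ(k): 28:0 14:1 7:-1 4:0 2:-1 1:1  a_28=0
n=34: 34·1 17·2 2·17 1·34  μ→[1+(-1)+(-1)+1]=0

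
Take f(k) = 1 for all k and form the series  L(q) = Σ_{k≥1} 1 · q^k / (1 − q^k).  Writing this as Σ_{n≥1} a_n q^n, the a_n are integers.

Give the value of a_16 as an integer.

n=16: 1·16 2·8 4·4 8·2 16·1  f→[1+1+1+1+1]=5

a_16 = 5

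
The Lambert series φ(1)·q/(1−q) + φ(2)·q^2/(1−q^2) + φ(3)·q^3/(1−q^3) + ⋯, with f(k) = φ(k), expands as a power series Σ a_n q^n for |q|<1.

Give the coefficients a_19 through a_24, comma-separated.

[q^19] φ(19)=18,φ(1)=1 ⇒ 19
q^20  k|20↦φ(k): 1:1 2:1 4:2 5:4 10:4 20:8  a_20=20
d|21:{21,7,3,1}  Σφ=12+6+2+1=21
q^22  k|22↦φ(k): 1:1 2:1 11:10 22:10  a_22=22
n=23: 23·1 1·23  φ→[22+1]=23
n=24: 1·24 2·12 3·8 4·6 6·4 8·3 12·2 24·1  φ→[1+1+2+2+2+4+4+8]=24

19, 20, 21, 22, 23, 24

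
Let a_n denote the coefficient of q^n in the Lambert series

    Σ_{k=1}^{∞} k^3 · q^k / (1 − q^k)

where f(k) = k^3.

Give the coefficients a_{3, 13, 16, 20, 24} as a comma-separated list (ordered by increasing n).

n=3: 1·3 3·1  f→[1+27]=28
[q^13] f(13)=2197,f(1)=1 ⇒ 2198
q^16  k|16↦f(k): 16:4096 8:512 4:64 2:8 1:1  a_16=4681
[q^20] f(1)=1,f(2)=8,f(4)=64,f(5)=125,f(10)=1000,f(20)=8000 ⇒ 9198
d|24:{1,2,3,4,6,8,12,24}  Σf=1+8+27+64+216+512+1728+13824=16380

28, 2198, 4681, 9198, 16380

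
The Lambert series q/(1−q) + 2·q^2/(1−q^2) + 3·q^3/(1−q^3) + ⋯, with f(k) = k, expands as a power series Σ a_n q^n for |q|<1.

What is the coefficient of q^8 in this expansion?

[q^8] f(8)=8,f(4)=4,f(2)=2,f(1)=1 ⇒ 15

a_8 = 15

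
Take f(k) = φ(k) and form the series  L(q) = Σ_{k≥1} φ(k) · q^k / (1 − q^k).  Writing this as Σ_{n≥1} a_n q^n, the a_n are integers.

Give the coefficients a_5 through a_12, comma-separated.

q^5  k|5↦φ(k): 5:4 1:1  a_5=5
[q^6] φ(1)=1,φ(2)=1,φ(3)=2,φ(6)=2 ⇒ 6
q^7  k|7↦φ(k): 1:1 7:6  a_7=7
d|8:{1,2,4,8}  Σφ=1+1+2+4=8
n=9: 9·1 3·3 1·9  φ→[6+2+1]=9
d|10:{10,5,2,1}  Σφ=4+4+1+1=10
q^11  k|11↦φ(k): 11:10 1:1  a_11=11
[q^12] φ(12)=4,φ(6)=2,φ(4)=2,φ(3)=2,φ(2)=1,φ(1)=1 ⇒ 12

5, 6, 7, 8, 9, 10, 11, 12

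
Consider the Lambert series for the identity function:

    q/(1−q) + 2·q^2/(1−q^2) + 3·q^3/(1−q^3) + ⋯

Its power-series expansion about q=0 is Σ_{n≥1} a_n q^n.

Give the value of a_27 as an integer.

[q^27] f(27)=27,f(9)=9,f(3)=3,f(1)=1 ⇒ 40

a_27 = 40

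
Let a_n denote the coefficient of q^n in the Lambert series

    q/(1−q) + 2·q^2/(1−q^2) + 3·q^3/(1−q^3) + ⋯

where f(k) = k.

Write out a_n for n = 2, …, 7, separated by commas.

3, 4, 7, 6, 12, 8

[q^2] f(1)=1,f(2)=2 ⇒ 3
n=3: 1·3 3·1  f→[1+3]=4
d|4:{1,2,4}  Σf=1+2+4=7
d|5:{1,5}  Σf=1+5=6
[q^6] f(1)=1,f(2)=2,f(3)=3,f(6)=6 ⇒ 12
d|7:{1,7}  Σf=1+7=8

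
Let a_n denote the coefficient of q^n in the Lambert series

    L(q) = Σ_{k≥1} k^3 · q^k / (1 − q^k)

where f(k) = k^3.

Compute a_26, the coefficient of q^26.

[q^26] f(1)=1,f(2)=8,f(13)=2197,f(26)=17576 ⇒ 19782

a_26 = 19782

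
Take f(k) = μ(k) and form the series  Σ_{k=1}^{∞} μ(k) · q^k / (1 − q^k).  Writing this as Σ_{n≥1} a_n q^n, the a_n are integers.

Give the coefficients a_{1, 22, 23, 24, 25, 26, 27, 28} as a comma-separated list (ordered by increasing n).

1, 0, 0, 0, 0, 0, 0, 0

d|1:{1}  Σμ=1=1
[q^22] μ(1)=1,μ(2)=-1,μ(11)=-1,μ(22)=1 ⇒ 0
n=23: 23·1 1·23  μ→[(-1)+1]=0
q^24  k|24↦μ(k): 24:0 12:0 8:0 6:1 4:0 3:-1 2:-1 1:1  a_24=0
[q^25] μ(1)=1,μ(5)=-1,μ(25)=0 ⇒ 0
q^26  k|26↦μ(k): 26:1 13:-1 2:-1 1:1  a_26=0
d|27:{27,9,3,1}  Σμ=0+0+(-1)+1=0
n=28: 1·28 2·14 4·7 7·4 14·2 28·1  μ→[1+(-1)+0+(-1)+1+0]=0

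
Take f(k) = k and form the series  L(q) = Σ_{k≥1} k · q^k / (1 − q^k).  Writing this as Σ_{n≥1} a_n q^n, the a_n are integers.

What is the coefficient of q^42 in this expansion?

d|42:{42,21,14,7,6,3,2,1}  Σf=42+21+14+7+6+3+2+1=96

a_42 = 96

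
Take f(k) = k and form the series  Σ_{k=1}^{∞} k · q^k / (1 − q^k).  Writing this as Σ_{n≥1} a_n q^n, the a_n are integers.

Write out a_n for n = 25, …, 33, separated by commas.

n=25: 25·1 5·5 1·25  f→[25+5+1]=31
q^26  k|26↦f(k): 1:1 2:2 13:13 26:26  a_26=42
n=27: 1·27 3·9 9·3 27·1  f→[1+3+9+27]=40
[q^28] f(28)=28,f(14)=14,f(7)=7,f(4)=4,f(2)=2,f(1)=1 ⇒ 56
[q^29] f(1)=1,f(29)=29 ⇒ 30
n=30: 30·1 15·2 10·3 6·5 5·6 3·10 2·15 1·30  f→[30+15+10+6+5+3+2+1]=72
d|31:{1,31}  Σf=1+31=32
[q^32] f(1)=1,f(2)=2,f(4)=4,f(8)=8,f(16)=16,f(32)=32 ⇒ 63
n=33: 33·1 11·3 3·11 1·33  f→[33+11+3+1]=48

31, 42, 40, 56, 30, 72, 32, 63, 48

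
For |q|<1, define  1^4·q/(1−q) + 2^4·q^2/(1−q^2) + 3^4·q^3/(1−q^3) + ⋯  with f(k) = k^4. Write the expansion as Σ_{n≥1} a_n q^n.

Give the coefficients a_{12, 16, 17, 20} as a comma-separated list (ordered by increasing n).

n=12: 12·1 6·2 4·3 3·4 2·6 1·12  f→[20736+1296+256+81+16+1]=22386
q^16  k|16↦f(k): 1:1 2:16 4:256 8:4096 16:65536  a_16=69905
d|17:{1,17}  Σf=1+83521=83522
q^20  k|20↦f(k): 1:1 2:16 4:256 5:625 10:10000 20:160000  a_20=170898

22386, 69905, 83522, 170898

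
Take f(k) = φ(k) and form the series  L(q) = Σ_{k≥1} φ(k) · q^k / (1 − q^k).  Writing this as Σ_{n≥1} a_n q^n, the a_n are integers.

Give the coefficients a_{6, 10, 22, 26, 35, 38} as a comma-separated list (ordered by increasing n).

q^6  k|6↦φ(k): 6:2 3:2 2:1 1:1  a_6=6
q^10  k|10↦φ(k): 1:1 2:1 5:4 10:4  a_10=10
n=22: 1·22 2·11 11·2 22·1  φ→[1+1+10+10]=22
n=26: 1·26 2·13 13·2 26·1  φ→[1+1+12+12]=26
[q^35] φ(35)=24,φ(7)=6,φ(5)=4,φ(1)=1 ⇒ 35
d|38:{38,19,2,1}  Σφ=18+18+1+1=38

6, 10, 22, 26, 35, 38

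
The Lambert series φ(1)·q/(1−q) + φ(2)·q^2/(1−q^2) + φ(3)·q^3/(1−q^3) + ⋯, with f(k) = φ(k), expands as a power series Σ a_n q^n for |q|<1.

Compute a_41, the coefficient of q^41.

d|41:{1,41}  Σφ=1+40=41

a_41 = 41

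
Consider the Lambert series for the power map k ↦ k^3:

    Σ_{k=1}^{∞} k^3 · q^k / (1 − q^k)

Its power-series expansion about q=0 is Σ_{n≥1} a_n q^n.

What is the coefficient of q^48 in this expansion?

n=48: 48·1 24·2 16·3 12·4 8·6 6·8 4·12 3·16 2·24 1·48  f→[110592+13824+4096+1728+512+216+64+27+8+1]=131068

a_48 = 131068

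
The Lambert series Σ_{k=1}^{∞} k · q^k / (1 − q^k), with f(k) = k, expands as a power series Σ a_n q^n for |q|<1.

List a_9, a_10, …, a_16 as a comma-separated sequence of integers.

d|9:{1,3,9}  Σf=1+3+9=13
[q^10] f(1)=1,f(2)=2,f(5)=5,f(10)=10 ⇒ 18
q^11  k|11↦f(k): 1:1 11:11  a_11=12
[q^12] f(12)=12,f(6)=6,f(4)=4,f(3)=3,f(2)=2,f(1)=1 ⇒ 28
q^13  k|13↦f(k): 1:1 13:13  a_13=14
d|14:{1,2,7,14}  Σf=1+2+7+14=24
d|15:{15,5,3,1}  Σf=15+5+3+1=24
n=16: 16·1 8·2 4·4 2·8 1·16  f→[16+8+4+2+1]=31

13, 18, 12, 28, 14, 24, 24, 31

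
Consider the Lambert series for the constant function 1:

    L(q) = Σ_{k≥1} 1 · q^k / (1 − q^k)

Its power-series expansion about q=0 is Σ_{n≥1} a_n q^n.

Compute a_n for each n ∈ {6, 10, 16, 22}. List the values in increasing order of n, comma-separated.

d|6:{6,3,2,1}  Σf=1+1+1+1=4
n=10: 10·1 5·2 2·5 1·10  f→[1+1+1+1]=4
n=16: 16·1 8·2 4·4 2·8 1·16  f→[1+1+1+1+1]=5
n=22: 1·22 2·11 11·2 22·1  f→[1+1+1+1]=4

4, 4, 5, 4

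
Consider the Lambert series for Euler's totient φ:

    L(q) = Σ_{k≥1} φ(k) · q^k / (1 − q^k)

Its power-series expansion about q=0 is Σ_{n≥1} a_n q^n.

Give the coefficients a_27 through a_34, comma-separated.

n=27: 1·27 3·9 9·3 27·1  φ→[1+2+6+18]=27
n=28: 1·28 2·14 4·7 7·4 14·2 28·1  φ→[1+1+2+6+6+12]=28
q^29  k|29↦φ(k): 1:1 29:28  a_29=29
d|30:{30,15,10,6,5,3,2,1}  Σφ=8+8+4+2+4+2+1+1=30
n=31: 31·1 1·31  φ→[30+1]=31
[q^32] φ(1)=1,φ(2)=1,φ(4)=2,φ(8)=4,φ(16)=8,φ(32)=16 ⇒ 32
[q^33] φ(33)=20,φ(11)=10,φ(3)=2,φ(1)=1 ⇒ 33
q^34  k|34↦φ(k): 1:1 2:1 17:16 34:16  a_34=34

27, 28, 29, 30, 31, 32, 33, 34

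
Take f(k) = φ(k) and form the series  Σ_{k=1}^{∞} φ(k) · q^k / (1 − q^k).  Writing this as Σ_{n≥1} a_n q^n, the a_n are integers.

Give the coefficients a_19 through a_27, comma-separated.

d|19:{1,19}  Σφ=1+18=19
d|20:{20,10,5,4,2,1}  Σφ=8+4+4+2+1+1=20
[q^21] φ(1)=1,φ(3)=2,φ(7)=6,φ(21)=12 ⇒ 21
[q^22] φ(22)=10,φ(11)=10,φ(2)=1,φ(1)=1 ⇒ 22
q^23  k|23↦φ(k): 1:1 23:22  a_23=23
[q^24] φ(1)=1,φ(2)=1,φ(3)=2,φ(4)=2,φ(6)=2,φ(8)=4,φ(12)=4,φ(24)=8 ⇒ 24
n=25: 25·1 5·5 1·25  φ→[20+4+1]=25
d|26:{1,2,13,26}  Σφ=1+1+12+12=26
[q^27] φ(1)=1,φ(3)=2,φ(9)=6,φ(27)=18 ⇒ 27

19, 20, 21, 22, 23, 24, 25, 26, 27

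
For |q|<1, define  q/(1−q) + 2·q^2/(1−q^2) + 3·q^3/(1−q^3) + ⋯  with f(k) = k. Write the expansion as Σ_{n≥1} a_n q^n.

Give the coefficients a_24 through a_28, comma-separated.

60, 31, 42, 40, 56

d|24:{24,12,8,6,4,3,2,1}  Σf=24+12+8+6+4+3+2+1=60
n=25: 25·1 5·5 1·25  f→[25+5+1]=31
[q^26] f(1)=1,f(2)=2,f(13)=13,f(26)=26 ⇒ 42
d|27:{27,9,3,1}  Σf=27+9+3+1=40
n=28: 28·1 14·2 7·4 4·7 2·14 1·28  f→[28+14+7+4+2+1]=56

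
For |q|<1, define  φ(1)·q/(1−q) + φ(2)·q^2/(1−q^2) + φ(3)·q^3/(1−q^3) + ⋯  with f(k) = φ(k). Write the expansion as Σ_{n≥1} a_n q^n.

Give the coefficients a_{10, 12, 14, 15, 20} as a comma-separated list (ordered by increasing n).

n=10: 10·1 5·2 2·5 1·10  φ→[4+4+1+1]=10
[q^12] φ(1)=1,φ(2)=1,φ(3)=2,φ(4)=2,φ(6)=2,φ(12)=4 ⇒ 12
n=14: 14·1 7·2 2·7 1·14  φ→[6+6+1+1]=14
d|15:{15,5,3,1}  Σφ=8+4+2+1=15
[q^20] φ(1)=1,φ(2)=1,φ(4)=2,φ(5)=4,φ(10)=4,φ(20)=8 ⇒ 20

10, 12, 14, 15, 20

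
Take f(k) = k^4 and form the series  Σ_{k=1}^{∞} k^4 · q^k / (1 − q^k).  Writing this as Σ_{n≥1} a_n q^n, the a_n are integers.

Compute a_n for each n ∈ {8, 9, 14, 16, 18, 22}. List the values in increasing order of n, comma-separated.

4369, 6643, 40834, 69905, 112931, 248914

d|8:{1,2,4,8}  Σf=1+16+256+4096=4369
[q^9] f(9)=6561,f(3)=81,f(1)=1 ⇒ 6643
[q^14] f(1)=1,f(2)=16,f(7)=2401,f(14)=38416 ⇒ 40834
[q^16] f(16)=65536,f(8)=4096,f(4)=256,f(2)=16,f(1)=1 ⇒ 69905
q^18  k|18↦f(k): 1:1 2:16 3:81 6:1296 9:6561 18:104976  a_18=112931
n=22: 1·22 2·11 11·2 22·1  f→[1+16+14641+234256]=248914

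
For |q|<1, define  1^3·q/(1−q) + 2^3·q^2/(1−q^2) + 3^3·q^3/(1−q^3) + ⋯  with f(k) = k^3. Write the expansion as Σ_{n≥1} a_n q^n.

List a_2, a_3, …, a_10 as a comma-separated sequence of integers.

q^2  k|2↦f(k): 2:8 1:1  a_2=9
d|3:{1,3}  Σf=1+27=28
q^4  k|4↦f(k): 1:1 2:8 4:64  a_4=73
[q^5] f(5)=125,f(1)=1 ⇒ 126
d|6:{6,3,2,1}  Σf=216+27+8+1=252
d|7:{1,7}  Σf=1+343=344
[q^8] f(8)=512,f(4)=64,f(2)=8,f(1)=1 ⇒ 585
[q^9] f(9)=729,f(3)=27,f(1)=1 ⇒ 757
d|10:{10,5,2,1}  Σf=1000+125+8+1=1134

9, 28, 73, 126, 252, 344, 585, 757, 1134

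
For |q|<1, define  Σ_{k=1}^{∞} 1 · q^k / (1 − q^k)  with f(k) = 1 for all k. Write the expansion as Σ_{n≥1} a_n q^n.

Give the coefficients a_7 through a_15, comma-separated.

n=7: 7·1 1·7  f→[1+1]=2
n=8: 8·1 4·2 2·4 1·8  f→[1+1+1+1]=4
d|9:{1,3,9}  Σf=1+1+1=3
q^10  k|10↦f(k): 1:1 2:1 5:1 10:1  a_10=4
d|11:{11,1}  Σf=1+1=2
n=12: 12·1 6·2 4·3 3·4 2·6 1·12  f→[1+1+1+1+1+1]=6
q^13  k|13↦f(k): 1:1 13:1  a_13=2
q^14  k|14↦f(k): 14:1 7:1 2:1 1:1  a_14=4
q^15  k|15↦f(k): 15:1 5:1 3:1 1:1  a_15=4

2, 4, 3, 4, 2, 6, 2, 4, 4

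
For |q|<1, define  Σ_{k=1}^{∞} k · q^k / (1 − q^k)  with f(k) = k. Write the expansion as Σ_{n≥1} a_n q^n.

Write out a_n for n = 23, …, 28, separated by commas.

d|23:{1,23}  Σf=1+23=24
[q^24] f(1)=1,f(2)=2,f(3)=3,f(4)=4,f(6)=6,f(8)=8,f(12)=12,f(24)=24 ⇒ 60
n=25: 1·25 5·5 25·1  f→[1+5+25]=31
d|26:{1,2,13,26}  Σf=1+2+13+26=42
n=27: 27·1 9·3 3·9 1·27  f→[27+9+3+1]=40
q^28  k|28↦f(k): 1:1 2:2 4:4 7:7 14:14 28:28  a_28=56

24, 60, 31, 42, 40, 56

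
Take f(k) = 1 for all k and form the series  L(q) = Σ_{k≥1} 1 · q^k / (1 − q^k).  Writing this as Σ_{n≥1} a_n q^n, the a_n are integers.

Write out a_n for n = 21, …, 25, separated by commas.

n=21: 21·1 7·3 3·7 1·21  f→[1+1+1+1]=4
d|22:{1,2,11,22}  Σf=1+1+1+1=4
n=23: 23·1 1·23  f→[1+1]=2
q^24  k|24↦f(k): 1:1 2:1 3:1 4:1 6:1 8:1 12:1 24:1  a_24=8
n=25: 1·25 5·5 25·1  f→[1+1+1]=3

4, 4, 2, 8, 3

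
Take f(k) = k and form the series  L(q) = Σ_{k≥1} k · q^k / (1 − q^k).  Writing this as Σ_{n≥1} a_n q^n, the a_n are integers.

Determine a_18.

[q^18] f(1)=1,f(2)=2,f(3)=3,f(6)=6,f(9)=9,f(18)=18 ⇒ 39

a_18 = 39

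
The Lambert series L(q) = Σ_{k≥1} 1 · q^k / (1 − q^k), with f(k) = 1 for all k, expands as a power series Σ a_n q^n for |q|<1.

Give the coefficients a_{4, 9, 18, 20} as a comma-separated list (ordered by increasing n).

n=4: 4·1 2·2 1·4  f→[1+1+1]=3
[q^9] f(9)=1,f(3)=1,f(1)=1 ⇒ 3
q^18  k|18↦f(k): 18:1 9:1 6:1 3:1 2:1 1:1  a_18=6
n=20: 20·1 10·2 5·4 4·5 2·10 1·20  f→[1+1+1+1+1+1]=6

3, 3, 6, 6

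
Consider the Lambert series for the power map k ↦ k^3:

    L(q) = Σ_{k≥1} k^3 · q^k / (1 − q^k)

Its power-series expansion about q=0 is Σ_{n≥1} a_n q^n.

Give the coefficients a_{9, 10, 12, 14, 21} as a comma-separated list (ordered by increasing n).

[q^9] f(1)=1,f(3)=27,f(9)=729 ⇒ 757
n=10: 1·10 2·5 5·2 10·1  f→[1+8+125+1000]=1134
n=12: 1·12 2·6 3·4 4·3 6·2 12·1  f→[1+8+27+64+216+1728]=2044
d|14:{14,7,2,1}  Σf=2744+343+8+1=3096
[q^21] f(1)=1,f(3)=27,f(7)=343,f(21)=9261 ⇒ 9632

757, 1134, 2044, 3096, 9632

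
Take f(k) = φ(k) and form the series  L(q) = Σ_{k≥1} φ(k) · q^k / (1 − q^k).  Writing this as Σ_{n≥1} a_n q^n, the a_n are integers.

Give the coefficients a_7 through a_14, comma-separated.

[q^7] φ(7)=6,φ(1)=1 ⇒ 7
q^8  k|8↦φ(k): 8:4 4:2 2:1 1:1  a_8=8
n=9: 1·9 3·3 9·1  φ→[1+2+6]=9
[q^10] φ(10)=4,φ(5)=4,φ(2)=1,φ(1)=1 ⇒ 10
n=11: 1·11 11·1  φ→[1+10]=11
n=12: 12·1 6·2 4·3 3·4 2·6 1·12  φ→[4+2+2+2+1+1]=12
[q^13] φ(13)=12,φ(1)=1 ⇒ 13
n=14: 14·1 7·2 2·7 1·14  φ→[6+6+1+1]=14

7, 8, 9, 10, 11, 12, 13, 14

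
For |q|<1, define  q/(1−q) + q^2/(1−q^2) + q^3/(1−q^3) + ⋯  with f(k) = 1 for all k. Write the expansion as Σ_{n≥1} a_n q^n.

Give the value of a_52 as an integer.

n=52: 52·1 26·2 13·4 4·13 2·26 1·52  f→[1+1+1+1+1+1]=6

a_52 = 6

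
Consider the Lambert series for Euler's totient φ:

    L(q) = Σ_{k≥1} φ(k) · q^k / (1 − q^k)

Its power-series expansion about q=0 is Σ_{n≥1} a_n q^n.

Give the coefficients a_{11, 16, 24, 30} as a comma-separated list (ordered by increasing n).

q^11  k|11↦φ(k): 11:10 1:1  a_11=11
q^16  k|16↦φ(k): 1:1 2:1 4:2 8:4 16:8  a_16=16
[q^24] φ(24)=8,φ(12)=4,φ(8)=4,φ(6)=2,φ(4)=2,φ(3)=2,φ(2)=1,φ(1)=1 ⇒ 24
q^30  k|30↦φ(k): 30:8 15:8 10:4 6:2 5:4 3:2 2:1 1:1  a_30=30

11, 16, 24, 30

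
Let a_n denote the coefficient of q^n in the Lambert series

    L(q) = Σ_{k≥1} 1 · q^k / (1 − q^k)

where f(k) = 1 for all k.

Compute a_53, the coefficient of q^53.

a_53 = 2

d|53:{53,1}  Σf=1+1=2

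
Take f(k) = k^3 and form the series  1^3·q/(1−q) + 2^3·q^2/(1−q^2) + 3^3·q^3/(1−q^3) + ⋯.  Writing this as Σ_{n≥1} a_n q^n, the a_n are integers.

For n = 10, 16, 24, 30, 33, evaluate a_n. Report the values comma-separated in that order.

[q^10] f(1)=1,f(2)=8,f(5)=125,f(10)=1000 ⇒ 1134
n=16: 1·16 2·8 4·4 8·2 16·1  f→[1+8+64+512+4096]=4681
q^24  k|24↦f(k): 24:13824 12:1728 8:512 6:216 4:64 3:27 2:8 1:1  a_24=16380
q^30  k|30↦f(k): 30:27000 15:3375 10:1000 6:216 5:125 3:27 2:8 1:1  a_30=31752
n=33: 1·33 3·11 11·3 33·1  f→[1+27+1331+35937]=37296

1134, 4681, 16380, 31752, 37296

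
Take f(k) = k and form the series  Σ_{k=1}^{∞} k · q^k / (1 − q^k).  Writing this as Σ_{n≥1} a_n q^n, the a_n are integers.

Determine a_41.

a_41 = 42

d|41:{1,41}  Σf=1+41=42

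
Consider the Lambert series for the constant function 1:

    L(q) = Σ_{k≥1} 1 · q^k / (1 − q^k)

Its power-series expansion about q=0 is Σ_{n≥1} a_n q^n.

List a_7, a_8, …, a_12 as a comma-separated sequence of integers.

d|7:{1,7}  Σf=1+1=2
d|8:{8,4,2,1}  Σf=1+1+1+1=4
d|9:{1,3,9}  Σf=1+1+1=3
n=10: 1·10 2·5 5·2 10·1  f→[1+1+1+1]=4
n=11: 1·11 11·1  f→[1+1]=2
n=12: 12·1 6·2 4·3 3·4 2·6 1·12  f→[1+1+1+1+1+1]=6

2, 4, 3, 4, 2, 6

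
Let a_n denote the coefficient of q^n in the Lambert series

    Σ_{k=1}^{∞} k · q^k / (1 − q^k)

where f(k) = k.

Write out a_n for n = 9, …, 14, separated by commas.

13, 18, 12, 28, 14, 24

q^9  k|9↦f(k): 1:1 3:3 9:9  a_9=13
[q^10] f(1)=1,f(2)=2,f(5)=5,f(10)=10 ⇒ 18
q^11  k|11↦f(k): 11:11 1:1  a_11=12
d|12:{1,2,3,4,6,12}  Σf=1+2+3+4+6+12=28
n=13: 13·1 1·13  f→[13+1]=14
q^14  k|14↦f(k): 14:14 7:7 2:2 1:1  a_14=24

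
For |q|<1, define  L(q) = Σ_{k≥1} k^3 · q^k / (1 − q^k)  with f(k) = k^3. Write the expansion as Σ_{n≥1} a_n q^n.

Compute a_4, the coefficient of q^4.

d|4:{1,2,4}  Σf=1+8+64=73

a_4 = 73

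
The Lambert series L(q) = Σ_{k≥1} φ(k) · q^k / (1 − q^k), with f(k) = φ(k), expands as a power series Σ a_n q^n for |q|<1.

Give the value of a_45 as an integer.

d|45:{45,15,9,5,3,1}  Σφ=24+8+6+4+2+1=45

a_45 = 45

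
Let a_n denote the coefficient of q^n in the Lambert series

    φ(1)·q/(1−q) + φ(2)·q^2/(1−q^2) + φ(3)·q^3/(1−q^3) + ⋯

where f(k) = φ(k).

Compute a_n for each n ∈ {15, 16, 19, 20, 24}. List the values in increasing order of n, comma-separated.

d|15:{15,5,3,1}  Σφ=8+4+2+1=15
n=16: 16·1 8·2 4·4 2·8 1·16  φ→[8+4+2+1+1]=16
q^19  k|19↦φ(k): 1:1 19:18  a_19=19
[q^20] φ(20)=8,φ(10)=4,φ(5)=4,φ(4)=2,φ(2)=1,φ(1)=1 ⇒ 20
q^24  k|24↦φ(k): 1:1 2:1 3:2 4:2 6:2 8:4 12:4 24:8  a_24=24

15, 16, 19, 20, 24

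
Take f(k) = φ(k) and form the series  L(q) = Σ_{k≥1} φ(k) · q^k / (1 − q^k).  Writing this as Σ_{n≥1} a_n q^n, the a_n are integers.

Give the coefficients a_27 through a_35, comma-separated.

d|27:{27,9,3,1}  Σφ=18+6+2+1=27
q^28  k|28↦φ(k): 1:1 2:1 4:2 7:6 14:6 28:12  a_28=28
q^29  k|29↦φ(k): 1:1 29:28  a_29=29
q^30  k|30↦φ(k): 30:8 15:8 10:4 6:2 5:4 3:2 2:1 1:1  a_30=30
n=31: 1·31 31·1  φ→[1+30]=31
[q^32] φ(32)=16,φ(16)=8,φ(8)=4,φ(4)=2,φ(2)=1,φ(1)=1 ⇒ 32
[q^33] φ(1)=1,φ(3)=2,φ(11)=10,φ(33)=20 ⇒ 33
n=34: 1·34 2·17 17·2 34·1  φ→[1+1+16+16]=34
n=35: 1·35 5·7 7·5 35·1  φ→[1+4+6+24]=35

27, 28, 29, 30, 31, 32, 33, 34, 35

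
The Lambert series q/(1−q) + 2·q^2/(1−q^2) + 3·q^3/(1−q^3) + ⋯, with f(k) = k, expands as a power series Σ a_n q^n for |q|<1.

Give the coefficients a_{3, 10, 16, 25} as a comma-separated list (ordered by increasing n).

n=3: 1·3 3·1  f→[1+3]=4
[q^10] f(10)=10,f(5)=5,f(2)=2,f(1)=1 ⇒ 18
n=16: 16·1 8·2 4·4 2·8 1·16  f→[16+8+4+2+1]=31
d|25:{25,5,1}  Σf=25+5+1=31

4, 18, 31, 31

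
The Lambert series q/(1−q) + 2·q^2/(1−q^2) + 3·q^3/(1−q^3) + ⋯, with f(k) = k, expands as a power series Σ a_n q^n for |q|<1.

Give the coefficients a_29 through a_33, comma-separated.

30, 72, 32, 63, 48

n=29: 29·1 1·29  f→[29+1]=30
n=30: 30·1 15·2 10·3 6·5 5·6 3·10 2·15 1·30  f→[30+15+10+6+5+3+2+1]=72
n=31: 1·31 31·1  f→[1+31]=32
[q^32] f(32)=32,f(16)=16,f(8)=8,f(4)=4,f(2)=2,f(1)=1 ⇒ 63
n=33: 1·33 3·11 11·3 33·1  f→[1+3+11+33]=48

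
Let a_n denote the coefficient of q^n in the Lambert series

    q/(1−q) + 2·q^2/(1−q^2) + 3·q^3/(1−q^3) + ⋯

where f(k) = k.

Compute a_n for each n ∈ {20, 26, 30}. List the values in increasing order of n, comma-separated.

d|20:{1,2,4,5,10,20}  Σf=1+2+4+5+10+20=42
q^26  k|26↦f(k): 1:1 2:2 13:13 26:26  a_26=42
d|30:{30,15,10,6,5,3,2,1}  Σf=30+15+10+6+5+3+2+1=72

42, 42, 72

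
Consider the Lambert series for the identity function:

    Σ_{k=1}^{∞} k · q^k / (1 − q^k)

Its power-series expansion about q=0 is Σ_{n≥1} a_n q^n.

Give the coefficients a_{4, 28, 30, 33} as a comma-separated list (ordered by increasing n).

7, 56, 72, 48

d|4:{4,2,1}  Σf=4+2+1=7
n=28: 1·28 2·14 4·7 7·4 14·2 28·1  f→[1+2+4+7+14+28]=56
d|30:{1,2,3,5,6,10,15,30}  Σf=1+2+3+5+6+10+15+30=72
[q^33] f(33)=33,f(11)=11,f(3)=3,f(1)=1 ⇒ 48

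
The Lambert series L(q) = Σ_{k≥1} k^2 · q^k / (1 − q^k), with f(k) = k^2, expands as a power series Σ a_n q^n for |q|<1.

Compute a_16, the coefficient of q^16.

d|16:{16,8,4,2,1}  Σf=256+64+16+4+1=341

a_16 = 341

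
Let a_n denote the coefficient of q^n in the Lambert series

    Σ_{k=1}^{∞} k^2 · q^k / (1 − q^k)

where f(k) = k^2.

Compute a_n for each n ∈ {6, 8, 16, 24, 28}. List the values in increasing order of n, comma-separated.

50, 85, 341, 850, 1050

[q^6] f(6)=36,f(3)=9,f(2)=4,f(1)=1 ⇒ 50
d|8:{1,2,4,8}  Σf=1+4+16+64=85
d|16:{16,8,4,2,1}  Σf=256+64+16+4+1=341
[q^24] f(1)=1,f(2)=4,f(3)=9,f(4)=16,f(6)=36,f(8)=64,f(12)=144,f(24)=576 ⇒ 850
[q^28] f(28)=784,f(14)=196,f(7)=49,f(4)=16,f(2)=4,f(1)=1 ⇒ 1050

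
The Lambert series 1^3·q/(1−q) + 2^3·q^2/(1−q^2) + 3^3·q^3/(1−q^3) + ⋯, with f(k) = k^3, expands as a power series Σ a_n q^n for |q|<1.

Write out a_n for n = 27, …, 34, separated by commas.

20440, 25112, 24390, 31752, 29792, 37449, 37296, 44226

q^27  k|27↦f(k): 1:1 3:27 9:729 27:19683  a_27=20440
q^28  k|28↦f(k): 1:1 2:8 4:64 7:343 14:2744 28:21952  a_28=25112
n=29: 1·29 29·1  f→[1+24389]=24390
q^30  k|30↦f(k): 1:1 2:8 3:27 5:125 6:216 10:1000 15:3375 30:27000  a_30=31752
[q^31] f(31)=29791,f(1)=1 ⇒ 29792
d|32:{32,16,8,4,2,1}  Σf=32768+4096+512+64+8+1=37449
d|33:{1,3,11,33}  Σf=1+27+1331+35937=37296
[q^34] f(1)=1,f(2)=8,f(17)=4913,f(34)=39304 ⇒ 44226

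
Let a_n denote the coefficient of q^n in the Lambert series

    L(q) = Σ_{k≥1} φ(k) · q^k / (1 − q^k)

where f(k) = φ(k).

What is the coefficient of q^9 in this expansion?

q^9  k|9↦φ(k): 1:1 3:2 9:6  a_9=9

a_9 = 9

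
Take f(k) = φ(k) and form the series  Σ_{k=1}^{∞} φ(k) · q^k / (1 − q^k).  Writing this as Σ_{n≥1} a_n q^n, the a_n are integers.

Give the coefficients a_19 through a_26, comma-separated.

q^19  k|19↦φ(k): 1:1 19:18  a_19=19
n=20: 1·20 2·10 4·5 5·4 10·2 20·1  φ→[1+1+2+4+4+8]=20
d|21:{1,3,7,21}  Σφ=1+2+6+12=21
n=22: 1·22 2·11 11·2 22·1  φ→[1+1+10+10]=22
d|23:{23,1}  Σφ=22+1=23
d|24:{1,2,3,4,6,8,12,24}  Σφ=1+1+2+2+2+4+4+8=24
q^25  k|25↦φ(k): 1:1 5:4 25:20  a_25=25
d|26:{1,2,13,26}  Σφ=1+1+12+12=26

19, 20, 21, 22, 23, 24, 25, 26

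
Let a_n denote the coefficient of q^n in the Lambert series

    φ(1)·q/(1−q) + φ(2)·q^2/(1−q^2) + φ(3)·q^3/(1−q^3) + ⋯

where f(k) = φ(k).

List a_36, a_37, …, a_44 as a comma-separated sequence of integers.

q^36  k|36↦φ(k): 1:1 2:1 3:2 4:2 6:2 9:6 12:4 18:6 36:12  a_36=36
q^37  k|37↦φ(k): 1:1 37:36  a_37=37
q^38  k|38↦φ(k): 38:18 19:18 2:1 1:1  a_38=38
d|39:{39,13,3,1}  Σφ=24+12+2+1=39
d|40:{1,2,4,5,8,10,20,40}  Σφ=1+1+2+4+4+4+8+16=40
d|41:{41,1}  Σφ=40+1=41
[q^42] φ(1)=1,φ(2)=1,φ(3)=2,φ(6)=2,φ(7)=6,φ(14)=6,φ(21)=12,φ(42)=12 ⇒ 42
n=43: 1·43 43·1  φ→[1+42]=43
n=44: 44·1 22·2 11·4 4·11 2·22 1·44  φ→[20+10+10+2+1+1]=44

36, 37, 38, 39, 40, 41, 42, 43, 44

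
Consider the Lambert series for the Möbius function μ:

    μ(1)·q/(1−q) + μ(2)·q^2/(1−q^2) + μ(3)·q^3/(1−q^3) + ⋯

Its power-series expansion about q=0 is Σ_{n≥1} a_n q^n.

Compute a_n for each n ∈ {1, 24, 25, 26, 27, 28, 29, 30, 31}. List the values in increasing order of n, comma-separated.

1, 0, 0, 0, 0, 0, 0, 0, 0

n=1: 1·1  μ→[1]=1
d|24:{24,12,8,6,4,3,2,1}  Σμ=0+0+0+1+0+(-1)+(-1)+1=0
d|25:{1,5,25}  Σμ=1+(-1)+0=0
[q^26] μ(26)=1,μ(13)=-1,μ(2)=-1,μ(1)=1 ⇒ 0
d|27:{1,3,9,27}  Σμ=1+(-1)+0+0=0
n=28: 1·28 2·14 4·7 7·4 14·2 28·1  μ→[1+(-1)+0+(-1)+1+0]=0
d|29:{29,1}  Σμ=(-1)+1=0
q^30  k|30↦μ(k): 30:-1 15:1 10:1 6:1 5:-1 3:-1 2:-1 1:1  a_30=0
n=31: 31·1 1·31  μ→[(-1)+1]=0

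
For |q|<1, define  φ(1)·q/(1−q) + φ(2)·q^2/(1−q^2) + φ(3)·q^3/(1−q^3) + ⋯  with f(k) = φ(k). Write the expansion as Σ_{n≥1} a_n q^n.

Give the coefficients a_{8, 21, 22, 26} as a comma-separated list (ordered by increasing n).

n=8: 8·1 4·2 2·4 1·8  φ→[4+2+1+1]=8
n=21: 21·1 7·3 3·7 1·21  φ→[12+6+2+1]=21
n=22: 1·22 2·11 11·2 22·1  φ→[1+1+10+10]=22
[q^26] φ(1)=1,φ(2)=1,φ(13)=12,φ(26)=12 ⇒ 26

8, 21, 22, 26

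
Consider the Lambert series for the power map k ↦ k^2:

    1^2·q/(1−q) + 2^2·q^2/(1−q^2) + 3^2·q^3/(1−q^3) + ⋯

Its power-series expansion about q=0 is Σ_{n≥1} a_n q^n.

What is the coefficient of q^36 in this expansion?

a_36 = 1911

q^36  k|36↦f(k): 1:1 2:4 3:9 4:16 6:36 9:81 12:144 18:324 36:1296  a_36=1911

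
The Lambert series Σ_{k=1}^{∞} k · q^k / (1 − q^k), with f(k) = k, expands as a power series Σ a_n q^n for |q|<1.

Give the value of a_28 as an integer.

a_28 = 56

n=28: 1·28 2·14 4·7 7·4 14·2 28·1  f→[1+2+4+7+14+28]=56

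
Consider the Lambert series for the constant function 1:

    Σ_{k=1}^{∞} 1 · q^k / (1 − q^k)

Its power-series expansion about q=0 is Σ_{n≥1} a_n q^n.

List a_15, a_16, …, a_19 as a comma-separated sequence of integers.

[q^15] f(1)=1,f(3)=1,f(5)=1,f(15)=1 ⇒ 4
[q^16] f(1)=1,f(2)=1,f(4)=1,f(8)=1,f(16)=1 ⇒ 5
n=17: 1·17 17·1  f→[1+1]=2
[q^18] f(1)=1,f(2)=1,f(3)=1,f(6)=1,f(9)=1,f(18)=1 ⇒ 6
[q^19] f(1)=1,f(19)=1 ⇒ 2

4, 5, 2, 6, 2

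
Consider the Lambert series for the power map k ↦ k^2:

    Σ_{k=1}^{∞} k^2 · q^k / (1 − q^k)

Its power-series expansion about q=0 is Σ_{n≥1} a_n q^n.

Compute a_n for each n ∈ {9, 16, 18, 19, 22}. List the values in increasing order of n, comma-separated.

q^9  k|9↦f(k): 1:1 3:9 9:81  a_9=91
[q^16] f(16)=256,f(8)=64,f(4)=16,f(2)=4,f(1)=1 ⇒ 341
n=18: 18·1 9·2 6·3 3·6 2·9 1·18  f→[324+81+36+9+4+1]=455
q^19  k|19↦f(k): 1:1 19:361  a_19=362
[q^22] f(1)=1,f(2)=4,f(11)=121,f(22)=484 ⇒ 610

91, 341, 455, 362, 610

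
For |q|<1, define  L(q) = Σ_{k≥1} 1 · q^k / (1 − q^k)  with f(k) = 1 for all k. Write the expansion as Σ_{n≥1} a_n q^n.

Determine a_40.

[q^40] f(1)=1,f(2)=1,f(4)=1,f(5)=1,f(8)=1,f(10)=1,f(20)=1,f(40)=1 ⇒ 8

a_40 = 8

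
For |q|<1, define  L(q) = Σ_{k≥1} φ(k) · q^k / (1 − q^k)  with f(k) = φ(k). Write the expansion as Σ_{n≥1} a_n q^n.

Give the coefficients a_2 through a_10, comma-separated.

d|2:{1,2}  Σφ=1+1=2
d|3:{3,1}  Σφ=2+1=3
d|4:{4,2,1}  Σφ=2+1+1=4
[q^5] φ(1)=1,φ(5)=4 ⇒ 5
[q^6] φ(1)=1,φ(2)=1,φ(3)=2,φ(6)=2 ⇒ 6
d|7:{1,7}  Σφ=1+6=7
[q^8] φ(8)=4,φ(4)=2,φ(2)=1,φ(1)=1 ⇒ 8
n=9: 1·9 3·3 9·1  φ→[1+2+6]=9
d|10:{1,2,5,10}  Σφ=1+1+4+4=10

2, 3, 4, 5, 6, 7, 8, 9, 10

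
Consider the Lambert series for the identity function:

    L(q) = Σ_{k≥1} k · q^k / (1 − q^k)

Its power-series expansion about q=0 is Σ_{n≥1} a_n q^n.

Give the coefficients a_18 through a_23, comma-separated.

n=18: 1·18 2·9 3·6 6·3 9·2 18·1  f→[1+2+3+6+9+18]=39
n=19: 1·19 19·1  f→[1+19]=20
d|20:{20,10,5,4,2,1}  Σf=20+10+5+4+2+1=42
q^21  k|21↦f(k): 1:1 3:3 7:7 21:21  a_21=32
q^22  k|22↦f(k): 22:22 11:11 2:2 1:1  a_22=36
n=23: 1·23 23·1  f→[1+23]=24

39, 20, 42, 32, 36, 24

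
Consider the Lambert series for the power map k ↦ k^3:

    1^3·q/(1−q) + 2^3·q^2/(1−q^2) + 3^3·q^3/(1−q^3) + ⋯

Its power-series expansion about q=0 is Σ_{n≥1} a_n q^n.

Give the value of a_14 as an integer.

q^14  k|14↦f(k): 1:1 2:8 7:343 14:2744  a_14=3096

a_14 = 3096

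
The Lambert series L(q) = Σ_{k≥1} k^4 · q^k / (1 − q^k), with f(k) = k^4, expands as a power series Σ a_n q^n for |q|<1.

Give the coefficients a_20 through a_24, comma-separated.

170898, 196964, 248914, 279842, 358258

d|20:{20,10,5,4,2,1}  Σf=160000+10000+625+256+16+1=170898
[q^21] f(1)=1,f(3)=81,f(7)=2401,f(21)=194481 ⇒ 196964
[q^22] f(22)=234256,f(11)=14641,f(2)=16,f(1)=1 ⇒ 248914
n=23: 23·1 1·23  f→[279841+1]=279842
d|24:{1,2,3,4,6,8,12,24}  Σf=1+16+81+256+1296+4096+20736+331776=358258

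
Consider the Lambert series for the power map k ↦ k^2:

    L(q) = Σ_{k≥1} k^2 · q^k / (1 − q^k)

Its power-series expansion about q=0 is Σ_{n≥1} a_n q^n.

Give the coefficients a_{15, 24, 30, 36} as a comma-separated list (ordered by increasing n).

n=15: 15·1 5·3 3·5 1·15  f→[225+25+9+1]=260
[q^24] f(24)=576,f(12)=144,f(8)=64,f(6)=36,f(4)=16,f(3)=9,f(2)=4,f(1)=1 ⇒ 850
d|30:{30,15,10,6,5,3,2,1}  Σf=900+225+100+36+25+9+4+1=1300
[q^36] f(36)=1296,f(18)=324,f(12)=144,f(9)=81,f(6)=36,f(4)=16,f(3)=9,f(2)=4,f(1)=1 ⇒ 1911

260, 850, 1300, 1911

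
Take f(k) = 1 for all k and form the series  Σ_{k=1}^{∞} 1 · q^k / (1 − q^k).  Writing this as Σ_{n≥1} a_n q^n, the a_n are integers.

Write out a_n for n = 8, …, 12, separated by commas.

n=8: 8·1 4·2 2·4 1·8  f→[1+1+1+1]=4
q^9  k|9↦f(k): 9:1 3:1 1:1  a_9=3
n=10: 1·10 2·5 5·2 10·1  f→[1+1+1+1]=4
[q^11] f(1)=1,f(11)=1 ⇒ 2
q^12  k|12↦f(k): 12:1 6:1 4:1 3:1 2:1 1:1  a_12=6

4, 3, 4, 2, 6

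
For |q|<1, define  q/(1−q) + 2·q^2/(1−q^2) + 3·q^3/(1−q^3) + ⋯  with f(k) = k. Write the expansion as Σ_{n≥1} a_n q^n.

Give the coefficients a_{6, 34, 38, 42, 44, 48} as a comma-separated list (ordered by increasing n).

[q^6] f(1)=1,f(2)=2,f(3)=3,f(6)=6 ⇒ 12
[q^34] f(1)=1,f(2)=2,f(17)=17,f(34)=34 ⇒ 54
q^38  k|38↦f(k): 38:38 19:19 2:2 1:1  a_38=60
d|42:{1,2,3,6,7,14,21,42}  Σf=1+2+3+6+7+14+21+42=96
d|44:{1,2,4,11,22,44}  Σf=1+2+4+11+22+44=84
n=48: 1·48 2·24 3·16 4·12 6·8 8·6 12·4 16·3 24·2 48·1  f→[1+2+3+4+6+8+12+16+24+48]=124

12, 54, 60, 96, 84, 124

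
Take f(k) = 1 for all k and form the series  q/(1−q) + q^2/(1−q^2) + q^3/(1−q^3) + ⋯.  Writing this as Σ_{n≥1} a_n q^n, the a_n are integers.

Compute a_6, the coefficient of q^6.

q^6  k|6↦f(k): 6:1 3:1 2:1 1:1  a_6=4

a_6 = 4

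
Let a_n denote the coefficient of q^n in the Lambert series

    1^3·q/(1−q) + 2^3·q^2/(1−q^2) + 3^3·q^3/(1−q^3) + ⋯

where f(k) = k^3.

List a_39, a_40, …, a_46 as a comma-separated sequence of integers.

q^39  k|39↦f(k): 1:1 3:27 13:2197 39:59319  a_39=61544
[q^40] f(1)=1,f(2)=8,f(4)=64,f(5)=125,f(8)=512,f(10)=1000,f(20)=8000,f(40)=64000 ⇒ 73710
d|41:{1,41}  Σf=1+68921=68922
q^42  k|42↦f(k): 42:74088 21:9261 14:2744 7:343 6:216 3:27 2:8 1:1  a_42=86688
[q^43] f(43)=79507,f(1)=1 ⇒ 79508
q^44  k|44↦f(k): 44:85184 22:10648 11:1331 4:64 2:8 1:1  a_44=97236
[q^45] f(1)=1,f(3)=27,f(5)=125,f(9)=729,f(15)=3375,f(45)=91125 ⇒ 95382
n=46: 1·46 2·23 23·2 46·1  f→[1+8+12167+97336]=109512

61544, 73710, 68922, 86688, 79508, 97236, 95382, 109512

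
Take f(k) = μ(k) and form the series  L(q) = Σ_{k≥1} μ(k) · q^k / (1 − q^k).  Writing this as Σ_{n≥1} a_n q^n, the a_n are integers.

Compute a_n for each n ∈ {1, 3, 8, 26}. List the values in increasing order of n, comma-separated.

1, 0, 0, 0

[q^1] μ(1)=1 ⇒ 1
n=3: 1·3 3·1  μ→[1+(-1)]=0
d|8:{8,4,2,1}  Σμ=0+0+(-1)+1=0
q^26  k|26↦μ(k): 1:1 2:-1 13:-1 26:1  a_26=0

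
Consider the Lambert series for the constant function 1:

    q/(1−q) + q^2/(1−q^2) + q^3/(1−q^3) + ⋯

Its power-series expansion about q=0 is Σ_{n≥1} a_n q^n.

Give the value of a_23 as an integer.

d|23:{23,1}  Σf=1+1=2

a_23 = 2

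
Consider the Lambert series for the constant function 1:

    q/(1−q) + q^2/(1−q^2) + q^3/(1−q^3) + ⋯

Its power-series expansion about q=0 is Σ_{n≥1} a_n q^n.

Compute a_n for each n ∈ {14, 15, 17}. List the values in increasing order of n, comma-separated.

[q^14] f(14)=1,f(7)=1,f(2)=1,f(1)=1 ⇒ 4
n=15: 15·1 5·3 3·5 1·15  f→[1+1+1+1]=4
n=17: 1·17 17·1  f→[1+1]=2

4, 4, 2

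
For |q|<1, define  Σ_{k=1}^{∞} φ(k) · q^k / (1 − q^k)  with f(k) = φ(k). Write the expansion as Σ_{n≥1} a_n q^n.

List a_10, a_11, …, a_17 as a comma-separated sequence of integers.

[q^10] φ(10)=4,φ(5)=4,φ(2)=1,φ(1)=1 ⇒ 10
d|11:{1,11}  Σφ=1+10=11
d|12:{12,6,4,3,2,1}  Σφ=4+2+2+2+1+1=12
d|13:{1,13}  Σφ=1+12=13
q^14  k|14↦φ(k): 14:6 7:6 2:1 1:1  a_14=14
n=15: 15·1 5·3 3·5 1·15  φ→[8+4+2+1]=15
d|16:{1,2,4,8,16}  Σφ=1+1+2+4+8=16
[q^17] φ(17)=16,φ(1)=1 ⇒ 17

10, 11, 12, 13, 14, 15, 16, 17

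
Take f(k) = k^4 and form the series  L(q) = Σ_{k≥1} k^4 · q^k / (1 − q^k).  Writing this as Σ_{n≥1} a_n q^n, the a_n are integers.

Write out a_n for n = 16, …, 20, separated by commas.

69905, 83522, 112931, 130322, 170898

d|16:{1,2,4,8,16}  Σf=1+16+256+4096+65536=69905
[q^17] f(17)=83521,f(1)=1 ⇒ 83522
n=18: 18·1 9·2 6·3 3·6 2·9 1·18  f→[104976+6561+1296+81+16+1]=112931
q^19  k|19↦f(k): 19:130321 1:1  a_19=130322
[q^20] f(1)=1,f(2)=16,f(4)=256,f(5)=625,f(10)=10000,f(20)=160000 ⇒ 170898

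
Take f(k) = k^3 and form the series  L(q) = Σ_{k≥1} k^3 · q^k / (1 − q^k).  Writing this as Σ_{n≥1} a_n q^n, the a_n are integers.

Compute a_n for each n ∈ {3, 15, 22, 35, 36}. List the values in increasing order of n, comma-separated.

28, 3528, 11988, 43344, 55261

q^3  k|3↦f(k): 3:27 1:1  a_3=28
[q^15] f(1)=1,f(3)=27,f(5)=125,f(15)=3375 ⇒ 3528
d|22:{22,11,2,1}  Σf=10648+1331+8+1=11988
d|35:{1,5,7,35}  Σf=1+125+343+42875=43344
n=36: 1·36 2·18 3·12 4·9 6·6 9·4 12·3 18·2 36·1  f→[1+8+27+64+216+729+1728+5832+46656]=55261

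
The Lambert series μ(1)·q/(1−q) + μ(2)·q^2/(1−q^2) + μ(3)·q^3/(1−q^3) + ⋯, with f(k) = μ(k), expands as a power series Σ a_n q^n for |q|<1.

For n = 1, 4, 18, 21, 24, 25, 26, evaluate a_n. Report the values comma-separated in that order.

d|1:{1}  Σμ=1=1
[q^4] μ(4)=0,μ(2)=-1,μ(1)=1 ⇒ 0
n=18: 18·1 9·2 6·3 3·6 2·9 1·18  μ→[0+0+1+(-1)+(-1)+1]=0
[q^21] μ(21)=1,μ(7)=-1,μ(3)=-1,μ(1)=1 ⇒ 0
q^24  k|24↦μ(k): 24:0 12:0 8:0 6:1 4:0 3:-1 2:-1 1:1  a_24=0
n=25: 25·1 5·5 1·25  μ→[0+(-1)+1]=0
d|26:{26,13,2,1}  Σμ=1+(-1)+(-1)+1=0

1, 0, 0, 0, 0, 0, 0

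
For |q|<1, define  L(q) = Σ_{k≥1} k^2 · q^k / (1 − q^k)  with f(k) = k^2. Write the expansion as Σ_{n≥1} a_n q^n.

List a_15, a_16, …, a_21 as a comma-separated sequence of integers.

260, 341, 290, 455, 362, 546, 500

d|15:{1,3,5,15}  Σf=1+9+25+225=260
d|16:{16,8,4,2,1}  Σf=256+64+16+4+1=341
n=17: 17·1 1·17  f→[289+1]=290
[q^18] f(1)=1,f(2)=4,f(3)=9,f(6)=36,f(9)=81,f(18)=324 ⇒ 455
n=19: 1·19 19·1  f→[1+361]=362
d|20:{1,2,4,5,10,20}  Σf=1+4+16+25+100+400=546
d|21:{1,3,7,21}  Σf=1+9+49+441=500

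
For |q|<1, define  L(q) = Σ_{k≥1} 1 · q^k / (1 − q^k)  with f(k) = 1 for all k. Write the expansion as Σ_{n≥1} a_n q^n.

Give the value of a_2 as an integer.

n=2: 1·2 2·1  f→[1+1]=2

a_2 = 2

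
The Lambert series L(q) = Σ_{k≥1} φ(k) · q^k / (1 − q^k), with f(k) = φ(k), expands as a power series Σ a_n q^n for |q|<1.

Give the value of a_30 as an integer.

q^30  k|30↦φ(k): 30:8 15:8 10:4 6:2 5:4 3:2 2:1 1:1  a_30=30

a_30 = 30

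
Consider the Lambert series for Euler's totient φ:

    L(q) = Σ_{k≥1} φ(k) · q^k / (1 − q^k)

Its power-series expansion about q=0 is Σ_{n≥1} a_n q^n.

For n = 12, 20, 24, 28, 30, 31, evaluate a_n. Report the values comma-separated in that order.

q^12  k|12↦φ(k): 12:4 6:2 4:2 3:2 2:1 1:1  a_12=12
d|20:{20,10,5,4,2,1}  Σφ=8+4+4+2+1+1=20
n=24: 24·1 12·2 8·3 6·4 4·6 3·8 2·12 1·24  φ→[8+4+4+2+2+2+1+1]=24
n=28: 1·28 2·14 4·7 7·4 14·2 28·1  φ→[1+1+2+6+6+12]=28
n=30: 30·1 15·2 10·3 6·5 5·6 3·10 2·15 1·30  φ→[8+8+4+2+4+2+1+1]=30
q^31  k|31↦φ(k): 1:1 31:30  a_31=31

12, 20, 24, 28, 30, 31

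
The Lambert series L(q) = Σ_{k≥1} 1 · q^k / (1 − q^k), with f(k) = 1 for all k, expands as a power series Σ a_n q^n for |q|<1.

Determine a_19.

a_19 = 2

q^19  k|19↦f(k): 1:1 19:1  a_19=2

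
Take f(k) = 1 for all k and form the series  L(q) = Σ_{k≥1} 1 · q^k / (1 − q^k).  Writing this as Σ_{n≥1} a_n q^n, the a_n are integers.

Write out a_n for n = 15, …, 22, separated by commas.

n=15: 15·1 5·3 3·5 1·15  f→[1+1+1+1]=4
n=16: 1·16 2·8 4·4 8·2 16·1  f→[1+1+1+1+1]=5
d|17:{1,17}  Σf=1+1=2
d|18:{18,9,6,3,2,1}  Σf=1+1+1+1+1+1=6
q^19  k|19↦f(k): 19:1 1:1  a_19=2
n=20: 1·20 2·10 4·5 5·4 10·2 20·1  f→[1+1+1+1+1+1]=6
n=21: 1·21 3·7 7·3 21·1  f→[1+1+1+1]=4
d|22:{22,11,2,1}  Σf=1+1+1+1=4

4, 5, 2, 6, 2, 6, 4, 4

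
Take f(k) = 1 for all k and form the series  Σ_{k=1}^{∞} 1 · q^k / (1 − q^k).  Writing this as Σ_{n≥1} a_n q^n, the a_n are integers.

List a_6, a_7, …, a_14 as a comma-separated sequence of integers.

4, 2, 4, 3, 4, 2, 6, 2, 4

q^6  k|6↦f(k): 1:1 2:1 3:1 6:1  a_6=4
n=7: 7·1 1·7  f→[1+1]=2
d|8:{1,2,4,8}  Σf=1+1+1+1=4
d|9:{1,3,9}  Σf=1+1+1=3
q^10  k|10↦f(k): 10:1 5:1 2:1 1:1  a_10=4
d|11:{1,11}  Σf=1+1=2
[q^12] f(1)=1,f(2)=1,f(3)=1,f(4)=1,f(6)=1,f(12)=1 ⇒ 6
q^13  k|13↦f(k): 13:1 1:1  a_13=2
d|14:{1,2,7,14}  Σf=1+1+1+1=4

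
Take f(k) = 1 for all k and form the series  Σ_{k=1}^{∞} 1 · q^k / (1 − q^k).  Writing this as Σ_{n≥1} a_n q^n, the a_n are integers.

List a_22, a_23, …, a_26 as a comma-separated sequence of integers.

[q^22] f(1)=1,f(2)=1,f(11)=1,f(22)=1 ⇒ 4
[q^23] f(1)=1,f(23)=1 ⇒ 2
q^24  k|24↦f(k): 24:1 12:1 8:1 6:1 4:1 3:1 2:1 1:1  a_24=8
q^25  k|25↦f(k): 25:1 5:1 1:1  a_25=3
q^26  k|26↦f(k): 1:1 2:1 13:1 26:1  a_26=4

4, 2, 8, 3, 4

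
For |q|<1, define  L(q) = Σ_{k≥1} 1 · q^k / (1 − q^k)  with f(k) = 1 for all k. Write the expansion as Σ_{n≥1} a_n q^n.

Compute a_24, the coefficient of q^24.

n=24: 24·1 12·2 8·3 6·4 4·6 3·8 2·12 1·24  f→[1+1+1+1+1+1+1+1]=8

a_24 = 8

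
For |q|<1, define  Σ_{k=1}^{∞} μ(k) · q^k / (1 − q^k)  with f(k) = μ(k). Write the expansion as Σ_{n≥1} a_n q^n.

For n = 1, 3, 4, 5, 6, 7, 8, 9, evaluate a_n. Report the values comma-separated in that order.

n=1: 1·1  μ→[1]=1
d|3:{1,3}  Σμ=1+(-1)=0
d|4:{1,2,4}  Σμ=1+(-1)+0=0
q^5  k|5↦μ(k): 5:-1 1:1  a_5=0
d|6:{6,3,2,1}  Σμ=1+(-1)+(-1)+1=0
q^7  k|7↦μ(k): 1:1 7:-1  a_7=0
d|8:{8,4,2,1}  Σμ=0+0+(-1)+1=0
[q^9] μ(9)=0,μ(3)=-1,μ(1)=1 ⇒ 0

1, 0, 0, 0, 0, 0, 0, 0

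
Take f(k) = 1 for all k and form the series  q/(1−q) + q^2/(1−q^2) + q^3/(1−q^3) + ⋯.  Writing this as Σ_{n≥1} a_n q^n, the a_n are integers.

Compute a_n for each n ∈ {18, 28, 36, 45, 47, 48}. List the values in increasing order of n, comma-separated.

d|18:{18,9,6,3,2,1}  Σf=1+1+1+1+1+1=6
[q^28] f(1)=1,f(2)=1,f(4)=1,f(7)=1,f(14)=1,f(28)=1 ⇒ 6
n=36: 1·36 2·18 3·12 4·9 6·6 9·4 12·3 18·2 36·1  f→[1+1+1+1+1+1+1+1+1]=9
q^45  k|45↦f(k): 1:1 3:1 5:1 9:1 15:1 45:1  a_45=6
[q^47] f(1)=1,f(47)=1 ⇒ 2
d|48:{48,24,16,12,8,6,4,3,2,1}  Σf=1+1+1+1+1+1+1+1+1+1=10

6, 6, 9, 6, 2, 10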